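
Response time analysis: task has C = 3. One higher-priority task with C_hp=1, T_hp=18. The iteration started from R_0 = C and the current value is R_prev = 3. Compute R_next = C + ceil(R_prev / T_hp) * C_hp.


R_next = C + ceil(R_prev / T_hp) * C_hp
ceil(3 / 18) = ceil(0.1667) = 1
Interference = 1 * 1 = 1
R_next = 3 + 1 = 4

4


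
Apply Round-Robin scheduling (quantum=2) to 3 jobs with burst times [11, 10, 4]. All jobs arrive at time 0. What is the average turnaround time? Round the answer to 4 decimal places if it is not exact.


Time quantum = 2
Execution trace:
  J1 runs 2 units, time = 2
  J2 runs 2 units, time = 4
  J3 runs 2 units, time = 6
  J1 runs 2 units, time = 8
  J2 runs 2 units, time = 10
  J3 runs 2 units, time = 12
  J1 runs 2 units, time = 14
  J2 runs 2 units, time = 16
  J1 runs 2 units, time = 18
  J2 runs 2 units, time = 20
  J1 runs 2 units, time = 22
  J2 runs 2 units, time = 24
  J1 runs 1 units, time = 25
Finish times: [25, 24, 12]
Average turnaround = 61/3 = 20.3333

20.3333


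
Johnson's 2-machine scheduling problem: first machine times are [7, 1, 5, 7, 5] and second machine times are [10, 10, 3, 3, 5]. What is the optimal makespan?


Apply Johnson's rule:
  Group 1 (a <= b): [(2, 1, 10), (5, 5, 5), (1, 7, 10)]
  Group 2 (a > b): [(3, 5, 3), (4, 7, 3)]
Optimal job order: [2, 5, 1, 3, 4]
Schedule:
  Job 2: M1 done at 1, M2 done at 11
  Job 5: M1 done at 6, M2 done at 16
  Job 1: M1 done at 13, M2 done at 26
  Job 3: M1 done at 18, M2 done at 29
  Job 4: M1 done at 25, M2 done at 32
Makespan = 32

32


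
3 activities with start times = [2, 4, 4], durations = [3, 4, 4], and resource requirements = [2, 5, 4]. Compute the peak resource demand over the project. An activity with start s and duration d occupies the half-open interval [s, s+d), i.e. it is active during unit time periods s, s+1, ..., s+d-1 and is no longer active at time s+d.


Each activity i is active on [start_i, start_i + duration_i).
Compute total resource usage per time slot:
  t=0: active resources = [], total = 0
  t=1: active resources = [], total = 0
  t=2: active resources = [2], total = 2
  t=3: active resources = [2], total = 2
  t=4: active resources = [2, 5, 4], total = 11
  t=5: active resources = [5, 4], total = 9
  t=6: active resources = [5, 4], total = 9
  t=7: active resources = [5, 4], total = 9
Peak resource demand = 11

11


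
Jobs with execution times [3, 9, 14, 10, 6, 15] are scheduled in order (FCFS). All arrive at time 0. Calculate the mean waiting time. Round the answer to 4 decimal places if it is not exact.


FCFS order (as given): [3, 9, 14, 10, 6, 15]
Waiting times:
  Job 1: wait = 0
  Job 2: wait = 3
  Job 3: wait = 12
  Job 4: wait = 26
  Job 5: wait = 36
  Job 6: wait = 42
Sum of waiting times = 119
Average waiting time = 119/6 = 19.8333

19.8333


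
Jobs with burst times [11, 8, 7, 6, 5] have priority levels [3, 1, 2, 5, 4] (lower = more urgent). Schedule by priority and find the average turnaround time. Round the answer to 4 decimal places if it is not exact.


Sort by priority (ascending = highest first):
Order: [(1, 8), (2, 7), (3, 11), (4, 5), (5, 6)]
Completion times:
  Priority 1, burst=8, C=8
  Priority 2, burst=7, C=15
  Priority 3, burst=11, C=26
  Priority 4, burst=5, C=31
  Priority 5, burst=6, C=37
Average turnaround = 117/5 = 23.4

23.4


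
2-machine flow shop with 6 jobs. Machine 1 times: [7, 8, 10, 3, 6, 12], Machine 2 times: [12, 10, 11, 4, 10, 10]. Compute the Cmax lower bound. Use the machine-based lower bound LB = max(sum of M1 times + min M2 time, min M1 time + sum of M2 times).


LB1 = sum(M1 times) + min(M2 times) = 46 + 4 = 50
LB2 = min(M1 times) + sum(M2 times) = 3 + 57 = 60
Lower bound = max(LB1, LB2) = max(50, 60) = 60

60


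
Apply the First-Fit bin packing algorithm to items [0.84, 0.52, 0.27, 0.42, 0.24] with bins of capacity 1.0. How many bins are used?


Place items sequentially using First-Fit:
  Item 0.84 -> new Bin 1
  Item 0.52 -> new Bin 2
  Item 0.27 -> Bin 2 (now 0.79)
  Item 0.42 -> new Bin 3
  Item 0.24 -> Bin 3 (now 0.66)
Total bins used = 3

3


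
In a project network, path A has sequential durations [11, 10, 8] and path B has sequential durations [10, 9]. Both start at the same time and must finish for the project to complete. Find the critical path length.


Path A total = 11 + 10 + 8 = 29
Path B total = 10 + 9 = 19
Critical path = longest path = max(29, 19) = 29

29


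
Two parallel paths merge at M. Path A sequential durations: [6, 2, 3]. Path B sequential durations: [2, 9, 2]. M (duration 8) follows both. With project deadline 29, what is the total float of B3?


Forward pass: ES(B3) = sum of predecessors on chain B = 11
EF = ES + duration = 11 + 2 = 13
Backward pass: LF(M) = deadline = 29; LS(M) = 29 - 8 = 21
LF(B3) = LS(M) - sum(successors on chain B) = 21 - 0 = 21
LS = LF - duration = 21 - 2 = 19
Total float = LS - ES = 19 - 11 = 8

8


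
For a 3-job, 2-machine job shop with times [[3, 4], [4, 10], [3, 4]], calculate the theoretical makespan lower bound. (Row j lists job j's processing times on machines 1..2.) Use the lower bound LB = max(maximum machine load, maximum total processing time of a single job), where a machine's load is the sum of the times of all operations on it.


Machine loads:
  Machine 1: 3 + 4 + 3 = 10
  Machine 2: 4 + 10 + 4 = 18
Max machine load = 18
Job totals:
  Job 1: 7
  Job 2: 14
  Job 3: 7
Max job total = 14
Lower bound = max(18, 14) = 18

18


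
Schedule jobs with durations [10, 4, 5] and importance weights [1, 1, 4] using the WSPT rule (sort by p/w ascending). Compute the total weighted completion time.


Compute p/w ratios and sort ascending (WSPT): [(5, 4), (4, 1), (10, 1)]
Compute weighted completion times:
  Job (p=5,w=4): C=5, w*C=4*5=20
  Job (p=4,w=1): C=9, w*C=1*9=9
  Job (p=10,w=1): C=19, w*C=1*19=19
Total weighted completion time = 48

48


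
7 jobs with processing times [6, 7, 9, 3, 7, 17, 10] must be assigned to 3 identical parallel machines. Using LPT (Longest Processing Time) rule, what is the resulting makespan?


Sort jobs in decreasing order (LPT): [17, 10, 9, 7, 7, 6, 3]
Assign each job to the least loaded machine:
  Machine 1: jobs [17, 3], load = 20
  Machine 2: jobs [10, 7], load = 17
  Machine 3: jobs [9, 7, 6], load = 22
Makespan = max load = 22

22


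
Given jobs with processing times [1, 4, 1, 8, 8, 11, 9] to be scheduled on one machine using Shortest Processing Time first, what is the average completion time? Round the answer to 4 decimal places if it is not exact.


Sort jobs by processing time (SPT order): [1, 1, 4, 8, 8, 9, 11]
Compute completion times sequentially:
  Job 1: processing = 1, completes at 1
  Job 2: processing = 1, completes at 2
  Job 3: processing = 4, completes at 6
  Job 4: processing = 8, completes at 14
  Job 5: processing = 8, completes at 22
  Job 6: processing = 9, completes at 31
  Job 7: processing = 11, completes at 42
Sum of completion times = 118
Average completion time = 118/7 = 16.8571

16.8571


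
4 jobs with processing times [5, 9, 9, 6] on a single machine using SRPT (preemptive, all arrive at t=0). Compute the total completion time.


Since all jobs arrive at t=0, SRPT equals SPT ordering.
SPT order: [5, 6, 9, 9]
Completion times:
  Job 1: p=5, C=5
  Job 2: p=6, C=11
  Job 3: p=9, C=20
  Job 4: p=9, C=29
Total completion time = 5 + 11 + 20 + 29 = 65

65


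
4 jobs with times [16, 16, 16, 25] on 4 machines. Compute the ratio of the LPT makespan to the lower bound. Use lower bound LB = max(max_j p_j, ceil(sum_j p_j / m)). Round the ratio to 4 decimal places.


LPT order: [25, 16, 16, 16]
Machine loads after assignment: [25, 16, 16, 16]
LPT makespan = 25
Lower bound = max(max_job, ceil(total/4)) = max(25, 19) = 25
Ratio = 25 / 25 = 1.0

1.0


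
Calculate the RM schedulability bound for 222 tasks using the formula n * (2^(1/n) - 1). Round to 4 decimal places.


Compute 2^(1/222) = 1.0031271640
Subtract 1: 1.0031271640 - 1 = 0.0031271640
Multiply by n: 222 * 0.0031271640 = 0.6942304080
Round to 4 dp: 0.6942

0.6942


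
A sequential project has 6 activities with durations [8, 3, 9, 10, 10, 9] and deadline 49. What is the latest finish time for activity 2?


LF(activity 2) = deadline - sum of successor durations
Successors: activities 3 through 6 with durations [9, 10, 10, 9]
Sum of successor durations = 38
LF = 49 - 38 = 11

11


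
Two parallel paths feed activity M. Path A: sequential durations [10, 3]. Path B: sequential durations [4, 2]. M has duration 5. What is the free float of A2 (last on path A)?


ES(A2) = sum of predecessors on chain A = 10
EF(A2) = ES + duration = 10 + 3 = 13
Successor of A2 is M. ES(M) = max(sum(A), sum(B)) = max(13, 6) = 13
Free float = ES(successor) - EF(current) = 13 - 13 = 0

0


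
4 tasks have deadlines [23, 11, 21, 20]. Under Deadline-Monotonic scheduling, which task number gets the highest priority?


Sort tasks by relative deadline (ascending):
  Task 2: deadline = 11
  Task 4: deadline = 20
  Task 3: deadline = 21
  Task 1: deadline = 23
Priority order (highest first): [2, 4, 3, 1]
Highest priority task = 2

2


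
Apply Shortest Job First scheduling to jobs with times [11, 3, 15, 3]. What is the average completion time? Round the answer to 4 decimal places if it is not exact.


SJF order (ascending): [3, 3, 11, 15]
Completion times:
  Job 1: burst=3, C=3
  Job 2: burst=3, C=6
  Job 3: burst=11, C=17
  Job 4: burst=15, C=32
Average completion = 58/4 = 14.5

14.5


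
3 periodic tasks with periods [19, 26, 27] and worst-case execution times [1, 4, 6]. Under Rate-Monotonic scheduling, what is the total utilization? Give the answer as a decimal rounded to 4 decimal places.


Compute individual utilizations (exact fractions):
  Task 1: C/T = 1/19 (approx. 0.0526)
  Task 2: C/T = 4/26 = 2/13 (approx. 0.1538)
  Task 3: C/T = 6/27 = 2/9 (approx. 0.2222)
Total utilization U = 1/19 + 2/13 + 2/9 = 953/2223
Rounded to 4 decimal places: U = 0.4287
RM (Liu & Layland) bound for 3 tasks = 0.779763; compare with U = 953/2223 (approx. 0.428700)
U <= bound, so schedulable by RM sufficient condition.

0.4287


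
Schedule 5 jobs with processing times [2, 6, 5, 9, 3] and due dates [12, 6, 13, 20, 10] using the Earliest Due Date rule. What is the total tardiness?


Sort by due date (EDD order): [(6, 6), (3, 10), (2, 12), (5, 13), (9, 20)]
Compute completion times and tardiness:
  Job 1: p=6, d=6, C=6, tardiness=max(0,6-6)=0
  Job 2: p=3, d=10, C=9, tardiness=max(0,9-10)=0
  Job 3: p=2, d=12, C=11, tardiness=max(0,11-12)=0
  Job 4: p=5, d=13, C=16, tardiness=max(0,16-13)=3
  Job 5: p=9, d=20, C=25, tardiness=max(0,25-20)=5
Total tardiness = 8

8


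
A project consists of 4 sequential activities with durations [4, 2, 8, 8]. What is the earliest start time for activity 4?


Activity 4 starts after activities 1 through 3 complete.
Predecessor durations: [4, 2, 8]
ES = 4 + 2 + 8 = 14

14


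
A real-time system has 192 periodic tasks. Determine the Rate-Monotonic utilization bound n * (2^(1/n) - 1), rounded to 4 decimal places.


Compute 2^(1/192) = 1.0036166660
Subtract 1: 1.0036166660 - 1 = 0.0036166660
Multiply by n: 192 * 0.0036166660 = 0.6943998720
Round to 4 dp: 0.6944

0.6944


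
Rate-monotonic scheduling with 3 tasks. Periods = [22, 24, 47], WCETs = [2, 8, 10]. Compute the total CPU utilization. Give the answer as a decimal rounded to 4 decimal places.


Compute individual utilizations (exact fractions):
  Task 1: C/T = 2/22 = 1/11 (approx. 0.0909)
  Task 2: C/T = 8/24 = 1/3 (approx. 0.3333)
  Task 3: C/T = 10/47 (approx. 0.2128)
Total utilization U = 1/11 + 1/3 + 10/47 = 988/1551
Rounded to 4 decimal places: U = 0.6370
RM (Liu & Layland) bound for 3 tasks = 0.779763; compare with U = 988/1551 (approx. 0.637008)
U <= bound, so schedulable by RM sufficient condition.

0.6370


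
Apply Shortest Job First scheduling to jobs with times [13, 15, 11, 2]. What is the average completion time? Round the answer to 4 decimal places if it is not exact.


SJF order (ascending): [2, 11, 13, 15]
Completion times:
  Job 1: burst=2, C=2
  Job 2: burst=11, C=13
  Job 3: burst=13, C=26
  Job 4: burst=15, C=41
Average completion = 82/4 = 20.5

20.5


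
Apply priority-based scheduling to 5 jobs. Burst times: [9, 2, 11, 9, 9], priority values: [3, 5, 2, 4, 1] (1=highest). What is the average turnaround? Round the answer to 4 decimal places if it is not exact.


Sort by priority (ascending = highest first):
Order: [(1, 9), (2, 11), (3, 9), (4, 9), (5, 2)]
Completion times:
  Priority 1, burst=9, C=9
  Priority 2, burst=11, C=20
  Priority 3, burst=9, C=29
  Priority 4, burst=9, C=38
  Priority 5, burst=2, C=40
Average turnaround = 136/5 = 27.2

27.2


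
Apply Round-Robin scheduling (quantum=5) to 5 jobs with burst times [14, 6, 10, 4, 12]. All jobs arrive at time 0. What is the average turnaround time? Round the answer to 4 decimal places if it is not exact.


Time quantum = 5
Execution trace:
  J1 runs 5 units, time = 5
  J2 runs 5 units, time = 10
  J3 runs 5 units, time = 15
  J4 runs 4 units, time = 19
  J5 runs 5 units, time = 24
  J1 runs 5 units, time = 29
  J2 runs 1 units, time = 30
  J3 runs 5 units, time = 35
  J5 runs 5 units, time = 40
  J1 runs 4 units, time = 44
  J5 runs 2 units, time = 46
Finish times: [44, 30, 35, 19, 46]
Average turnaround = 174/5 = 34.8

34.8


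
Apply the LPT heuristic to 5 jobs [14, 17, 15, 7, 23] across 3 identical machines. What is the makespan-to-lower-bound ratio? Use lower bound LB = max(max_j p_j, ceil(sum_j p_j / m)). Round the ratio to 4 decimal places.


LPT order: [23, 17, 15, 14, 7]
Machine loads after assignment: [23, 24, 29]
LPT makespan = 29
Lower bound = max(max_job, ceil(total/3)) = max(23, 26) = 26
Ratio = 29 / 26 = 1.1154

1.1154


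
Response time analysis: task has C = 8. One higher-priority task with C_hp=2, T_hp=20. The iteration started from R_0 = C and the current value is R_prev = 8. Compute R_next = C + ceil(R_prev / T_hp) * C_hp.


R_next = C + ceil(R_prev / T_hp) * C_hp
ceil(8 / 20) = ceil(0.4) = 1
Interference = 1 * 2 = 2
R_next = 8 + 2 = 10

10


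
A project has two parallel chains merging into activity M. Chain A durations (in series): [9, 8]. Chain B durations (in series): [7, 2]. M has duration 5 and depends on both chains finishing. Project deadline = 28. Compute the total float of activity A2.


Forward pass: ES(A2) = sum of predecessors on chain A = 9
EF = ES + duration = 9 + 8 = 17
Backward pass: LF(M) = deadline = 28; LS(M) = 28 - 5 = 23
LF(A2) = LS(M) - sum(successors on chain A) = 23 - 0 = 23
LS = LF - duration = 23 - 8 = 15
Total float = LS - ES = 15 - 9 = 6

6


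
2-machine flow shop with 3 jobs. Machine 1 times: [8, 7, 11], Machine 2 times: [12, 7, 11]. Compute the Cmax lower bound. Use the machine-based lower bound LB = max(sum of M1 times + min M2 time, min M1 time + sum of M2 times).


LB1 = sum(M1 times) + min(M2 times) = 26 + 7 = 33
LB2 = min(M1 times) + sum(M2 times) = 7 + 30 = 37
Lower bound = max(LB1, LB2) = max(33, 37) = 37

37


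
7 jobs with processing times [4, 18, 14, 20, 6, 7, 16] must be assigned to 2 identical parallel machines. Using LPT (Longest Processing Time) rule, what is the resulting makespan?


Sort jobs in decreasing order (LPT): [20, 18, 16, 14, 7, 6, 4]
Assign each job to the least loaded machine:
  Machine 1: jobs [20, 14, 7], load = 41
  Machine 2: jobs [18, 16, 6, 4], load = 44
Makespan = max load = 44

44


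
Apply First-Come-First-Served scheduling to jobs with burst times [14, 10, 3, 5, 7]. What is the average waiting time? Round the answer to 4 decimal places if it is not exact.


FCFS order (as given): [14, 10, 3, 5, 7]
Waiting times:
  Job 1: wait = 0
  Job 2: wait = 14
  Job 3: wait = 24
  Job 4: wait = 27
  Job 5: wait = 32
Sum of waiting times = 97
Average waiting time = 97/5 = 19.4

19.4


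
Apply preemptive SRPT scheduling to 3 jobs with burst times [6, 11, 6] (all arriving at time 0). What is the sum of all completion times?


Since all jobs arrive at t=0, SRPT equals SPT ordering.
SPT order: [6, 6, 11]
Completion times:
  Job 1: p=6, C=6
  Job 2: p=6, C=12
  Job 3: p=11, C=23
Total completion time = 6 + 12 + 23 = 41

41


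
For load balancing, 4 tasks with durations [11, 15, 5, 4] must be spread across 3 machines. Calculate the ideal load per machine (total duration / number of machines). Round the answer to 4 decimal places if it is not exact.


Total processing time = 11 + 15 + 5 + 4 = 35
Number of machines = 3
Ideal balanced load = 35 / 3 = 11.6667

11.6667


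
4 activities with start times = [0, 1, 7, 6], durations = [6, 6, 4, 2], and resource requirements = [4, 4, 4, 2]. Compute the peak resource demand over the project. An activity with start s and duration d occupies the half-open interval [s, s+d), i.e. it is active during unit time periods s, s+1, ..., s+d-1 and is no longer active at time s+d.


Each activity i is active on [start_i, start_i + duration_i).
Compute total resource usage per time slot:
  t=0: active resources = [4], total = 4
  t=1: active resources = [4, 4], total = 8
  t=2: active resources = [4, 4], total = 8
  t=3: active resources = [4, 4], total = 8
  t=4: active resources = [4, 4], total = 8
  t=5: active resources = [4, 4], total = 8
  t=6: active resources = [4, 2], total = 6
  t=7: active resources = [4, 2], total = 6
  t=8: active resources = [4], total = 4
  t=9: active resources = [4], total = 4
  t=10: active resources = [4], total = 4
Peak resource demand = 8

8


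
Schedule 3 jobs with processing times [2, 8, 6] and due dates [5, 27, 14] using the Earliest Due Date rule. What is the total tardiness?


Sort by due date (EDD order): [(2, 5), (6, 14), (8, 27)]
Compute completion times and tardiness:
  Job 1: p=2, d=5, C=2, tardiness=max(0,2-5)=0
  Job 2: p=6, d=14, C=8, tardiness=max(0,8-14)=0
  Job 3: p=8, d=27, C=16, tardiness=max(0,16-27)=0
Total tardiness = 0

0


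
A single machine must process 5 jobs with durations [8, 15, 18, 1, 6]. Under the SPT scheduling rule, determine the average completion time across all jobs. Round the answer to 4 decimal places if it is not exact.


Sort jobs by processing time (SPT order): [1, 6, 8, 15, 18]
Compute completion times sequentially:
  Job 1: processing = 1, completes at 1
  Job 2: processing = 6, completes at 7
  Job 3: processing = 8, completes at 15
  Job 4: processing = 15, completes at 30
  Job 5: processing = 18, completes at 48
Sum of completion times = 101
Average completion time = 101/5 = 20.2

20.2


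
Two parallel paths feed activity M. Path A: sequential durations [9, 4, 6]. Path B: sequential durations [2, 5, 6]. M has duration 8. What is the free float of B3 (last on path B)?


ES(B3) = sum of predecessors on chain B = 7
EF(B3) = ES + duration = 7 + 6 = 13
Successor of B3 is M. ES(M) = max(sum(A), sum(B)) = max(19, 13) = 19
Free float = ES(successor) - EF(current) = 19 - 13 = 6

6


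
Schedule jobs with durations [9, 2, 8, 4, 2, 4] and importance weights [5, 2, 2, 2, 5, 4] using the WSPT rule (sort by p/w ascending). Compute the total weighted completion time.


Compute p/w ratios and sort ascending (WSPT): [(2, 5), (2, 2), (4, 4), (9, 5), (4, 2), (8, 2)]
Compute weighted completion times:
  Job (p=2,w=5): C=2, w*C=5*2=10
  Job (p=2,w=2): C=4, w*C=2*4=8
  Job (p=4,w=4): C=8, w*C=4*8=32
  Job (p=9,w=5): C=17, w*C=5*17=85
  Job (p=4,w=2): C=21, w*C=2*21=42
  Job (p=8,w=2): C=29, w*C=2*29=58
Total weighted completion time = 235

235


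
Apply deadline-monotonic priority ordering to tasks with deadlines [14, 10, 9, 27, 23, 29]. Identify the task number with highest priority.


Sort tasks by relative deadline (ascending):
  Task 3: deadline = 9
  Task 2: deadline = 10
  Task 1: deadline = 14
  Task 5: deadline = 23
  Task 4: deadline = 27
  Task 6: deadline = 29
Priority order (highest first): [3, 2, 1, 5, 4, 6]
Highest priority task = 3

3


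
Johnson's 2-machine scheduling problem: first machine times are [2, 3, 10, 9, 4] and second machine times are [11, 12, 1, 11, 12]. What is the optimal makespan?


Apply Johnson's rule:
  Group 1 (a <= b): [(1, 2, 11), (2, 3, 12), (5, 4, 12), (4, 9, 11)]
  Group 2 (a > b): [(3, 10, 1)]
Optimal job order: [1, 2, 5, 4, 3]
Schedule:
  Job 1: M1 done at 2, M2 done at 13
  Job 2: M1 done at 5, M2 done at 25
  Job 5: M1 done at 9, M2 done at 37
  Job 4: M1 done at 18, M2 done at 48
  Job 3: M1 done at 28, M2 done at 49
Makespan = 49

49


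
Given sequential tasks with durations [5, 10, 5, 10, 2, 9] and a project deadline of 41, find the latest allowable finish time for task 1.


LF(activity 1) = deadline - sum of successor durations
Successors: activities 2 through 6 with durations [10, 5, 10, 2, 9]
Sum of successor durations = 36
LF = 41 - 36 = 5

5


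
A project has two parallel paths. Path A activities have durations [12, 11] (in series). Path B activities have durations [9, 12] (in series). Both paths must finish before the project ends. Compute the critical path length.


Path A total = 12 + 11 = 23
Path B total = 9 + 12 = 21
Critical path = longest path = max(23, 21) = 23

23


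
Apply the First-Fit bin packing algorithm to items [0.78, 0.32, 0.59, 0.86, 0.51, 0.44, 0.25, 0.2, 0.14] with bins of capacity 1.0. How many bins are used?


Place items sequentially using First-Fit:
  Item 0.78 -> new Bin 1
  Item 0.32 -> new Bin 2
  Item 0.59 -> Bin 2 (now 0.91)
  Item 0.86 -> new Bin 3
  Item 0.51 -> new Bin 4
  Item 0.44 -> Bin 4 (now 0.95)
  Item 0.25 -> new Bin 5
  Item 0.2 -> Bin 1 (now 0.98)
  Item 0.14 -> Bin 3 (now 1.0)
Total bins used = 5

5


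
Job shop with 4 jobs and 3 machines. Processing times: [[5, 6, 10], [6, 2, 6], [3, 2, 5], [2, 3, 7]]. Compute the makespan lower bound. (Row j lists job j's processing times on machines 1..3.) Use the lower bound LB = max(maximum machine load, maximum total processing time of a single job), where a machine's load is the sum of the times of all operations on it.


Machine loads:
  Machine 1: 5 + 6 + 3 + 2 = 16
  Machine 2: 6 + 2 + 2 + 3 = 13
  Machine 3: 10 + 6 + 5 + 7 = 28
Max machine load = 28
Job totals:
  Job 1: 21
  Job 2: 14
  Job 3: 10
  Job 4: 12
Max job total = 21
Lower bound = max(28, 21) = 28

28


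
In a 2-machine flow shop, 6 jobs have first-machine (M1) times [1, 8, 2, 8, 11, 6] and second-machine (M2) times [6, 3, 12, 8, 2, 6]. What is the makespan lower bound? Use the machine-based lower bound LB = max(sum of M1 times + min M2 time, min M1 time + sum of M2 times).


LB1 = sum(M1 times) + min(M2 times) = 36 + 2 = 38
LB2 = min(M1 times) + sum(M2 times) = 1 + 37 = 38
Lower bound = max(LB1, LB2) = max(38, 38) = 38

38


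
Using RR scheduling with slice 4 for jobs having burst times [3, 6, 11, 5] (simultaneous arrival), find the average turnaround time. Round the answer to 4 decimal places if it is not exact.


Time quantum = 4
Execution trace:
  J1 runs 3 units, time = 3
  J2 runs 4 units, time = 7
  J3 runs 4 units, time = 11
  J4 runs 4 units, time = 15
  J2 runs 2 units, time = 17
  J3 runs 4 units, time = 21
  J4 runs 1 units, time = 22
  J3 runs 3 units, time = 25
Finish times: [3, 17, 25, 22]
Average turnaround = 67/4 = 16.75

16.75


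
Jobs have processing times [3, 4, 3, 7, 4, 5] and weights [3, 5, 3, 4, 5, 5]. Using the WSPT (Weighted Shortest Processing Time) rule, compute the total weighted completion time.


Compute p/w ratios and sort ascending (WSPT): [(4, 5), (4, 5), (3, 3), (3, 3), (5, 5), (7, 4)]
Compute weighted completion times:
  Job (p=4,w=5): C=4, w*C=5*4=20
  Job (p=4,w=5): C=8, w*C=5*8=40
  Job (p=3,w=3): C=11, w*C=3*11=33
  Job (p=3,w=3): C=14, w*C=3*14=42
  Job (p=5,w=5): C=19, w*C=5*19=95
  Job (p=7,w=4): C=26, w*C=4*26=104
Total weighted completion time = 334

334


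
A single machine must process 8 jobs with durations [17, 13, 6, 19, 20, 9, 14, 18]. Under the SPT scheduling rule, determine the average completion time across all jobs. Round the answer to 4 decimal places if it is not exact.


Sort jobs by processing time (SPT order): [6, 9, 13, 14, 17, 18, 19, 20]
Compute completion times sequentially:
  Job 1: processing = 6, completes at 6
  Job 2: processing = 9, completes at 15
  Job 3: processing = 13, completes at 28
  Job 4: processing = 14, completes at 42
  Job 5: processing = 17, completes at 59
  Job 6: processing = 18, completes at 77
  Job 7: processing = 19, completes at 96
  Job 8: processing = 20, completes at 116
Sum of completion times = 439
Average completion time = 439/8 = 54.875

54.875


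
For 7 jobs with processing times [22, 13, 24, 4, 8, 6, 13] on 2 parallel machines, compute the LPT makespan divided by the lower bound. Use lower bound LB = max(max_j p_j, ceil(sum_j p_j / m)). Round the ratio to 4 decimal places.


LPT order: [24, 22, 13, 13, 8, 6, 4]
Machine loads after assignment: [47, 43]
LPT makespan = 47
Lower bound = max(max_job, ceil(total/2)) = max(24, 45) = 45
Ratio = 47 / 45 = 1.0444

1.0444


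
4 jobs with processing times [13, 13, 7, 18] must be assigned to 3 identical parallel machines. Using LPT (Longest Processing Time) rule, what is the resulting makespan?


Sort jobs in decreasing order (LPT): [18, 13, 13, 7]
Assign each job to the least loaded machine:
  Machine 1: jobs [18], load = 18
  Machine 2: jobs [13, 7], load = 20
  Machine 3: jobs [13], load = 13
Makespan = max load = 20

20


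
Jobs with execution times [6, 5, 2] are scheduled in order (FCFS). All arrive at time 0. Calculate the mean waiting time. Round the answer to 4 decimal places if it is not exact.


FCFS order (as given): [6, 5, 2]
Waiting times:
  Job 1: wait = 0
  Job 2: wait = 6
  Job 3: wait = 11
Sum of waiting times = 17
Average waiting time = 17/3 = 5.6667

5.6667


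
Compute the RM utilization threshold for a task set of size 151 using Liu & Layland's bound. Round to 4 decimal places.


Compute 2^(1/151) = 1.0046009306
Subtract 1: 1.0046009306 - 1 = 0.0046009306
Multiply by n: 151 * 0.0046009306 = 0.6947405206
Round to 4 dp: 0.6947

0.6947


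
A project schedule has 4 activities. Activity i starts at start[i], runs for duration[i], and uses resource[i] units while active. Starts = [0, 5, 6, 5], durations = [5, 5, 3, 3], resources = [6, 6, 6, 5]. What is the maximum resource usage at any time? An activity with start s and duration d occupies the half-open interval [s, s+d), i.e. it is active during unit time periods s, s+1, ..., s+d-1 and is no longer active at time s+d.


Each activity i is active on [start_i, start_i + duration_i).
Compute total resource usage per time slot:
  t=0: active resources = [6], total = 6
  t=1: active resources = [6], total = 6
  t=2: active resources = [6], total = 6
  t=3: active resources = [6], total = 6
  t=4: active resources = [6], total = 6
  t=5: active resources = [6, 5], total = 11
  t=6: active resources = [6, 6, 5], total = 17
  t=7: active resources = [6, 6, 5], total = 17
  t=8: active resources = [6, 6], total = 12
  t=9: active resources = [6], total = 6
Peak resource demand = 17

17


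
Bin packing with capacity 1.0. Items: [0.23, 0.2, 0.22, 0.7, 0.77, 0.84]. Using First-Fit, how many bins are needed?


Place items sequentially using First-Fit:
  Item 0.23 -> new Bin 1
  Item 0.2 -> Bin 1 (now 0.43)
  Item 0.22 -> Bin 1 (now 0.65)
  Item 0.7 -> new Bin 2
  Item 0.77 -> new Bin 3
  Item 0.84 -> new Bin 4
Total bins used = 4

4


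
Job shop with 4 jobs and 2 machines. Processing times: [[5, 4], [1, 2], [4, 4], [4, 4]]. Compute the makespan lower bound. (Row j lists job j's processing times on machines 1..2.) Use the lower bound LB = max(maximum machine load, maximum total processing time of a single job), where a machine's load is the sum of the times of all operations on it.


Machine loads:
  Machine 1: 5 + 1 + 4 + 4 = 14
  Machine 2: 4 + 2 + 4 + 4 = 14
Max machine load = 14
Job totals:
  Job 1: 9
  Job 2: 3
  Job 3: 8
  Job 4: 8
Max job total = 9
Lower bound = max(14, 9) = 14

14


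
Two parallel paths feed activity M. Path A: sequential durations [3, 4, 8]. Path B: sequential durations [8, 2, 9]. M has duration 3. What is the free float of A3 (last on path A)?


ES(A3) = sum of predecessors on chain A = 7
EF(A3) = ES + duration = 7 + 8 = 15
Successor of A3 is M. ES(M) = max(sum(A), sum(B)) = max(15, 19) = 19
Free float = ES(successor) - EF(current) = 19 - 15 = 4

4


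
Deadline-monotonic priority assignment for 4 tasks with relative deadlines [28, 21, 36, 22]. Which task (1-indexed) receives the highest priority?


Sort tasks by relative deadline (ascending):
  Task 2: deadline = 21
  Task 4: deadline = 22
  Task 1: deadline = 28
  Task 3: deadline = 36
Priority order (highest first): [2, 4, 1, 3]
Highest priority task = 2

2


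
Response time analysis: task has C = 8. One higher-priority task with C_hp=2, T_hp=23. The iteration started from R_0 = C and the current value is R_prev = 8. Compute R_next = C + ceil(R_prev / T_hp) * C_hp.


R_next = C + ceil(R_prev / T_hp) * C_hp
ceil(8 / 23) = ceil(0.3478) = 1
Interference = 1 * 2 = 2
R_next = 8 + 2 = 10

10


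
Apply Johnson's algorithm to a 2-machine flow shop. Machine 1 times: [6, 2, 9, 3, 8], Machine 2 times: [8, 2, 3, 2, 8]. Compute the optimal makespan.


Apply Johnson's rule:
  Group 1 (a <= b): [(2, 2, 2), (1, 6, 8), (5, 8, 8)]
  Group 2 (a > b): [(3, 9, 3), (4, 3, 2)]
Optimal job order: [2, 1, 5, 3, 4]
Schedule:
  Job 2: M1 done at 2, M2 done at 4
  Job 1: M1 done at 8, M2 done at 16
  Job 5: M1 done at 16, M2 done at 24
  Job 3: M1 done at 25, M2 done at 28
  Job 4: M1 done at 28, M2 done at 30
Makespan = 30

30


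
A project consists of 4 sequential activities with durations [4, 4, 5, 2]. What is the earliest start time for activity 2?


Activity 2 starts after activities 1 through 1 complete.
Predecessor durations: [4]
ES = 4 = 4

4


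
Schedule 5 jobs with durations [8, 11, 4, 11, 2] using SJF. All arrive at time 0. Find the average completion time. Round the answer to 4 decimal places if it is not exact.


SJF order (ascending): [2, 4, 8, 11, 11]
Completion times:
  Job 1: burst=2, C=2
  Job 2: burst=4, C=6
  Job 3: burst=8, C=14
  Job 4: burst=11, C=25
  Job 5: burst=11, C=36
Average completion = 83/5 = 16.6

16.6


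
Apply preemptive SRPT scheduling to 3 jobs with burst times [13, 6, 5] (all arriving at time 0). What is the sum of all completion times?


Since all jobs arrive at t=0, SRPT equals SPT ordering.
SPT order: [5, 6, 13]
Completion times:
  Job 1: p=5, C=5
  Job 2: p=6, C=11
  Job 3: p=13, C=24
Total completion time = 5 + 11 + 24 = 40

40


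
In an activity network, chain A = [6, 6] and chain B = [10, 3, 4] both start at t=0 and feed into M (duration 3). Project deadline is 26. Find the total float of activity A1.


Forward pass: ES(A1) = sum of predecessors on chain A = 0
EF = ES + duration = 0 + 6 = 6
Backward pass: LF(M) = deadline = 26; LS(M) = 26 - 3 = 23
LF(A1) = LS(M) - sum(successors on chain A) = 23 - 6 = 17
LS = LF - duration = 17 - 6 = 11
Total float = LS - ES = 11 - 0 = 11

11


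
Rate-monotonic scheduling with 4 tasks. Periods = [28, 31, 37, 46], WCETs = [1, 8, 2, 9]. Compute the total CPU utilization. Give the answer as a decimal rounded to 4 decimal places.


Compute individual utilizations (exact fractions):
  Task 1: C/T = 1/28 (approx. 0.0357)
  Task 2: C/T = 8/31 (approx. 0.2581)
  Task 3: C/T = 2/37 (approx. 0.0541)
  Task 4: C/T = 9/46 (approx. 0.1957)
Total utilization U = 1/28 + 8/31 + 2/37 + 9/46 = 401455/738668
Rounded to 4 decimal places: U = 0.5435
RM (Liu & Layland) bound for 4 tasks = 0.756828; compare with U = 401455/738668 (approx. 0.543485)
U <= bound, so schedulable by RM sufficient condition.

0.5435


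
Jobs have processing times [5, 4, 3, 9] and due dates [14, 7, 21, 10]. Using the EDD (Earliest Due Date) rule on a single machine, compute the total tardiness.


Sort by due date (EDD order): [(4, 7), (9, 10), (5, 14), (3, 21)]
Compute completion times and tardiness:
  Job 1: p=4, d=7, C=4, tardiness=max(0,4-7)=0
  Job 2: p=9, d=10, C=13, tardiness=max(0,13-10)=3
  Job 3: p=5, d=14, C=18, tardiness=max(0,18-14)=4
  Job 4: p=3, d=21, C=21, tardiness=max(0,21-21)=0
Total tardiness = 7

7


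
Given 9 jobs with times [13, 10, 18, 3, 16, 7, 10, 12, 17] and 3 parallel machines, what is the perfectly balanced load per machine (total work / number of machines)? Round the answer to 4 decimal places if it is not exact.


Total processing time = 13 + 10 + 18 + 3 + 16 + 7 + 10 + 12 + 17 = 106
Number of machines = 3
Ideal balanced load = 106 / 3 = 35.3333

35.3333


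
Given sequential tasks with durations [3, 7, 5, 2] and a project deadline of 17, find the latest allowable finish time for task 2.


LF(activity 2) = deadline - sum of successor durations
Successors: activities 3 through 4 with durations [5, 2]
Sum of successor durations = 7
LF = 17 - 7 = 10

10


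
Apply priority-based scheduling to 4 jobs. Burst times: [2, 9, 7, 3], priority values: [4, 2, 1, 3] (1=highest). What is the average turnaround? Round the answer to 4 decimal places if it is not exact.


Sort by priority (ascending = highest first):
Order: [(1, 7), (2, 9), (3, 3), (4, 2)]
Completion times:
  Priority 1, burst=7, C=7
  Priority 2, burst=9, C=16
  Priority 3, burst=3, C=19
  Priority 4, burst=2, C=21
Average turnaround = 63/4 = 15.75

15.75


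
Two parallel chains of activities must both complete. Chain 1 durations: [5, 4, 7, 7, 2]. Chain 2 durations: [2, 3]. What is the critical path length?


Path A total = 5 + 4 + 7 + 7 + 2 = 25
Path B total = 2 + 3 = 5
Critical path = longest path = max(25, 5) = 25

25


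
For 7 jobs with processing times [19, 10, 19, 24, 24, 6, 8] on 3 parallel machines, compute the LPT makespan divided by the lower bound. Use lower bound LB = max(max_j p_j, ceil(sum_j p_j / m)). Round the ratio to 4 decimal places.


LPT order: [24, 24, 19, 19, 10, 8, 6]
Machine loads after assignment: [34, 38, 38]
LPT makespan = 38
Lower bound = max(max_job, ceil(total/3)) = max(24, 37) = 37
Ratio = 38 / 37 = 1.027

1.027


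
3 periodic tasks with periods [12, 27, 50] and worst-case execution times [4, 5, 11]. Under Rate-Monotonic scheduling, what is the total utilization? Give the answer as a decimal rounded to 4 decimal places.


Compute individual utilizations (exact fractions):
  Task 1: C/T = 4/12 = 1/3 (approx. 0.3333)
  Task 2: C/T = 5/27 (approx. 0.1852)
  Task 3: C/T = 11/50 (approx. 0.22)
Total utilization U = 1/3 + 5/27 + 11/50 = 997/1350
Rounded to 4 decimal places: U = 0.7385
RM (Liu & Layland) bound for 3 tasks = 0.779763; compare with U = 997/1350 (approx. 0.738519)
U <= bound, so schedulable by RM sufficient condition.

0.7385


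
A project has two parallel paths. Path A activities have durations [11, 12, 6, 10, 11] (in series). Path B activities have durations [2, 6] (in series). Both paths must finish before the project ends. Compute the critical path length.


Path A total = 11 + 12 + 6 + 10 + 11 = 50
Path B total = 2 + 6 = 8
Critical path = longest path = max(50, 8) = 50

50


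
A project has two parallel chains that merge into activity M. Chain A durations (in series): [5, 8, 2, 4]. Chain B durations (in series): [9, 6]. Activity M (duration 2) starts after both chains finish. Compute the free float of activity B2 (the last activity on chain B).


ES(B2) = sum of predecessors on chain B = 9
EF(B2) = ES + duration = 9 + 6 = 15
Successor of B2 is M. ES(M) = max(sum(A), sum(B)) = max(19, 15) = 19
Free float = ES(successor) - EF(current) = 19 - 15 = 4

4


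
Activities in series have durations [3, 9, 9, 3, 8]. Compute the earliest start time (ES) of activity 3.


Activity 3 starts after activities 1 through 2 complete.
Predecessor durations: [3, 9]
ES = 3 + 9 = 12

12


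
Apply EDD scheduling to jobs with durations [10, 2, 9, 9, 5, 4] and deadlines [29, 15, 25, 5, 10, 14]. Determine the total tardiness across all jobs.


Sort by due date (EDD order): [(9, 5), (5, 10), (4, 14), (2, 15), (9, 25), (10, 29)]
Compute completion times and tardiness:
  Job 1: p=9, d=5, C=9, tardiness=max(0,9-5)=4
  Job 2: p=5, d=10, C=14, tardiness=max(0,14-10)=4
  Job 3: p=4, d=14, C=18, tardiness=max(0,18-14)=4
  Job 4: p=2, d=15, C=20, tardiness=max(0,20-15)=5
  Job 5: p=9, d=25, C=29, tardiness=max(0,29-25)=4
  Job 6: p=10, d=29, C=39, tardiness=max(0,39-29)=10
Total tardiness = 31

31


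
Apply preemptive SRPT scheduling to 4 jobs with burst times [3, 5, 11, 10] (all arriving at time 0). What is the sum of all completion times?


Since all jobs arrive at t=0, SRPT equals SPT ordering.
SPT order: [3, 5, 10, 11]
Completion times:
  Job 1: p=3, C=3
  Job 2: p=5, C=8
  Job 3: p=10, C=18
  Job 4: p=11, C=29
Total completion time = 3 + 8 + 18 + 29 = 58

58


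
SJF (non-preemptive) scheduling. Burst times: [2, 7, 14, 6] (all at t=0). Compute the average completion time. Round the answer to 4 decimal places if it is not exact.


SJF order (ascending): [2, 6, 7, 14]
Completion times:
  Job 1: burst=2, C=2
  Job 2: burst=6, C=8
  Job 3: burst=7, C=15
  Job 4: burst=14, C=29
Average completion = 54/4 = 13.5

13.5


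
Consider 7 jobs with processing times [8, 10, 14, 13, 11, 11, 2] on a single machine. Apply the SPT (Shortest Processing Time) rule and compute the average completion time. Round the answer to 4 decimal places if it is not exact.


Sort jobs by processing time (SPT order): [2, 8, 10, 11, 11, 13, 14]
Compute completion times sequentially:
  Job 1: processing = 2, completes at 2
  Job 2: processing = 8, completes at 10
  Job 3: processing = 10, completes at 20
  Job 4: processing = 11, completes at 31
  Job 5: processing = 11, completes at 42
  Job 6: processing = 13, completes at 55
  Job 7: processing = 14, completes at 69
Sum of completion times = 229
Average completion time = 229/7 = 32.7143

32.7143


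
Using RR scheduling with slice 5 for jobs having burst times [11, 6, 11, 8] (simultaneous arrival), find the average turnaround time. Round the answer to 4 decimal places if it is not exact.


Time quantum = 5
Execution trace:
  J1 runs 5 units, time = 5
  J2 runs 5 units, time = 10
  J3 runs 5 units, time = 15
  J4 runs 5 units, time = 20
  J1 runs 5 units, time = 25
  J2 runs 1 units, time = 26
  J3 runs 5 units, time = 31
  J4 runs 3 units, time = 34
  J1 runs 1 units, time = 35
  J3 runs 1 units, time = 36
Finish times: [35, 26, 36, 34]
Average turnaround = 131/4 = 32.75

32.75


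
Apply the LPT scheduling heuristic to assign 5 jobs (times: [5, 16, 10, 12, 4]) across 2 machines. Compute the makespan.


Sort jobs in decreasing order (LPT): [16, 12, 10, 5, 4]
Assign each job to the least loaded machine:
  Machine 1: jobs [16, 5, 4], load = 25
  Machine 2: jobs [12, 10], load = 22
Makespan = max load = 25

25


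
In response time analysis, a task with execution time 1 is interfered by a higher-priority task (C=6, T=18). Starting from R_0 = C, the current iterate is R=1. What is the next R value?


R_next = C + ceil(R_prev / T_hp) * C_hp
ceil(1 / 18) = ceil(0.0556) = 1
Interference = 1 * 6 = 6
R_next = 1 + 6 = 7

7


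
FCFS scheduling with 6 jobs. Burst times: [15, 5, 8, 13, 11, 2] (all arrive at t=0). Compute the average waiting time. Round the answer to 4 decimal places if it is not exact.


FCFS order (as given): [15, 5, 8, 13, 11, 2]
Waiting times:
  Job 1: wait = 0
  Job 2: wait = 15
  Job 3: wait = 20
  Job 4: wait = 28
  Job 5: wait = 41
  Job 6: wait = 52
Sum of waiting times = 156
Average waiting time = 156/6 = 26.0

26.0


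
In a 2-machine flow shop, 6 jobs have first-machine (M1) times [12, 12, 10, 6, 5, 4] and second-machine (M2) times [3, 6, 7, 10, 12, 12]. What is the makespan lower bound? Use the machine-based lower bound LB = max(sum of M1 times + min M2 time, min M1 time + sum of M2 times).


LB1 = sum(M1 times) + min(M2 times) = 49 + 3 = 52
LB2 = min(M1 times) + sum(M2 times) = 4 + 50 = 54
Lower bound = max(LB1, LB2) = max(52, 54) = 54

54


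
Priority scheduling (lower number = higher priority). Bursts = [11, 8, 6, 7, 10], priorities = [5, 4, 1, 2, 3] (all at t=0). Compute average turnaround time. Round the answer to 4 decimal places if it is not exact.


Sort by priority (ascending = highest first):
Order: [(1, 6), (2, 7), (3, 10), (4, 8), (5, 11)]
Completion times:
  Priority 1, burst=6, C=6
  Priority 2, burst=7, C=13
  Priority 3, burst=10, C=23
  Priority 4, burst=8, C=31
  Priority 5, burst=11, C=42
Average turnaround = 115/5 = 23.0

23.0
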